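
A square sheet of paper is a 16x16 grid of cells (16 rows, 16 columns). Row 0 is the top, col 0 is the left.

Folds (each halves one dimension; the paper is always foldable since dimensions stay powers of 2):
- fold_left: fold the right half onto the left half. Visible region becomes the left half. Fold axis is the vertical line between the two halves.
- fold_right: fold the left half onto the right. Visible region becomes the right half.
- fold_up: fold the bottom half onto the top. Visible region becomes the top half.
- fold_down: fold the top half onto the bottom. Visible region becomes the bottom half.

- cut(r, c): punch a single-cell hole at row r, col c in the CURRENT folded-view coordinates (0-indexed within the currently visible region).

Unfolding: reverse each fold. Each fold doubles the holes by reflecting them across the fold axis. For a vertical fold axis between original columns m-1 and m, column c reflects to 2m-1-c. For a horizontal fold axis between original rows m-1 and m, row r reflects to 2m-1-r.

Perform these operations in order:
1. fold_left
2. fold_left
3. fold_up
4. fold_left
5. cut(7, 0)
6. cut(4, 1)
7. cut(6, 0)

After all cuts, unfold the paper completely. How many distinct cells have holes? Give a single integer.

Answer: 48

Derivation:
Op 1 fold_left: fold axis v@8; visible region now rows[0,16) x cols[0,8) = 16x8
Op 2 fold_left: fold axis v@4; visible region now rows[0,16) x cols[0,4) = 16x4
Op 3 fold_up: fold axis h@8; visible region now rows[0,8) x cols[0,4) = 8x4
Op 4 fold_left: fold axis v@2; visible region now rows[0,8) x cols[0,2) = 8x2
Op 5 cut(7, 0): punch at orig (7,0); cuts so far [(7, 0)]; region rows[0,8) x cols[0,2) = 8x2
Op 6 cut(4, 1): punch at orig (4,1); cuts so far [(4, 1), (7, 0)]; region rows[0,8) x cols[0,2) = 8x2
Op 7 cut(6, 0): punch at orig (6,0); cuts so far [(4, 1), (6, 0), (7, 0)]; region rows[0,8) x cols[0,2) = 8x2
Unfold 1 (reflect across v@2): 6 holes -> [(4, 1), (4, 2), (6, 0), (6, 3), (7, 0), (7, 3)]
Unfold 2 (reflect across h@8): 12 holes -> [(4, 1), (4, 2), (6, 0), (6, 3), (7, 0), (7, 3), (8, 0), (8, 3), (9, 0), (9, 3), (11, 1), (11, 2)]
Unfold 3 (reflect across v@4): 24 holes -> [(4, 1), (4, 2), (4, 5), (4, 6), (6, 0), (6, 3), (6, 4), (6, 7), (7, 0), (7, 3), (7, 4), (7, 7), (8, 0), (8, 3), (8, 4), (8, 7), (9, 0), (9, 3), (9, 4), (9, 7), (11, 1), (11, 2), (11, 5), (11, 6)]
Unfold 4 (reflect across v@8): 48 holes -> [(4, 1), (4, 2), (4, 5), (4, 6), (4, 9), (4, 10), (4, 13), (4, 14), (6, 0), (6, 3), (6, 4), (6, 7), (6, 8), (6, 11), (6, 12), (6, 15), (7, 0), (7, 3), (7, 4), (7, 7), (7, 8), (7, 11), (7, 12), (7, 15), (8, 0), (8, 3), (8, 4), (8, 7), (8, 8), (8, 11), (8, 12), (8, 15), (9, 0), (9, 3), (9, 4), (9, 7), (9, 8), (9, 11), (9, 12), (9, 15), (11, 1), (11, 2), (11, 5), (11, 6), (11, 9), (11, 10), (11, 13), (11, 14)]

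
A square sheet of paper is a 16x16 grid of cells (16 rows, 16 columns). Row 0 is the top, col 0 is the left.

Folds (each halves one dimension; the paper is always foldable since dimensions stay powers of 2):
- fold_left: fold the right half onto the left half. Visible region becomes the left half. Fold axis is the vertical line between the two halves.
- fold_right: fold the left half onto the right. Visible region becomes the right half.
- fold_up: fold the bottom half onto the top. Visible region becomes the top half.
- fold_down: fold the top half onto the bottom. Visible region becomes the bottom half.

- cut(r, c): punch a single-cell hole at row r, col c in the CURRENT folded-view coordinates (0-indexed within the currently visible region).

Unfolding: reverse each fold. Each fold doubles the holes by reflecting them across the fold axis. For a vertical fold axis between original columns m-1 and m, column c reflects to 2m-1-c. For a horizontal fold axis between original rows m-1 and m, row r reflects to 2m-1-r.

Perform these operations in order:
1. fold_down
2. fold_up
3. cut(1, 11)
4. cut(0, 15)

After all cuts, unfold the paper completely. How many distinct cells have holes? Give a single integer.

Answer: 8

Derivation:
Op 1 fold_down: fold axis h@8; visible region now rows[8,16) x cols[0,16) = 8x16
Op 2 fold_up: fold axis h@12; visible region now rows[8,12) x cols[0,16) = 4x16
Op 3 cut(1, 11): punch at orig (9,11); cuts so far [(9, 11)]; region rows[8,12) x cols[0,16) = 4x16
Op 4 cut(0, 15): punch at orig (8,15); cuts so far [(8, 15), (9, 11)]; region rows[8,12) x cols[0,16) = 4x16
Unfold 1 (reflect across h@12): 4 holes -> [(8, 15), (9, 11), (14, 11), (15, 15)]
Unfold 2 (reflect across h@8): 8 holes -> [(0, 15), (1, 11), (6, 11), (7, 15), (8, 15), (9, 11), (14, 11), (15, 15)]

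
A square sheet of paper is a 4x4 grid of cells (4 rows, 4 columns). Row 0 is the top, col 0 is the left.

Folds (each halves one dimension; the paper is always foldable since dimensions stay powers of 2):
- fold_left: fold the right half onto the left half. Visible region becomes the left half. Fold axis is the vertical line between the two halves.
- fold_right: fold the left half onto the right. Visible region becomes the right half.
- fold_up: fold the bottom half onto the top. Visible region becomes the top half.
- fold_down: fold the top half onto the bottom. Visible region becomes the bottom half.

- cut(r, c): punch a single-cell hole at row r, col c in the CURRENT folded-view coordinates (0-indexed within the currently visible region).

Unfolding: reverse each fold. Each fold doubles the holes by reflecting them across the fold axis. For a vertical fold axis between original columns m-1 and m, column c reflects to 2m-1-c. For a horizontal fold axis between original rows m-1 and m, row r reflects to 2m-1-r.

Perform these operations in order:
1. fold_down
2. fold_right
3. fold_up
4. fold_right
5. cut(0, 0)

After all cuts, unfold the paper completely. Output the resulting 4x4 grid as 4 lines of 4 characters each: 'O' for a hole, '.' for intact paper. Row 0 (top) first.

Answer: OOOO
OOOO
OOOO
OOOO

Derivation:
Op 1 fold_down: fold axis h@2; visible region now rows[2,4) x cols[0,4) = 2x4
Op 2 fold_right: fold axis v@2; visible region now rows[2,4) x cols[2,4) = 2x2
Op 3 fold_up: fold axis h@3; visible region now rows[2,3) x cols[2,4) = 1x2
Op 4 fold_right: fold axis v@3; visible region now rows[2,3) x cols[3,4) = 1x1
Op 5 cut(0, 0): punch at orig (2,3); cuts so far [(2, 3)]; region rows[2,3) x cols[3,4) = 1x1
Unfold 1 (reflect across v@3): 2 holes -> [(2, 2), (2, 3)]
Unfold 2 (reflect across h@3): 4 holes -> [(2, 2), (2, 3), (3, 2), (3, 3)]
Unfold 3 (reflect across v@2): 8 holes -> [(2, 0), (2, 1), (2, 2), (2, 3), (3, 0), (3, 1), (3, 2), (3, 3)]
Unfold 4 (reflect across h@2): 16 holes -> [(0, 0), (0, 1), (0, 2), (0, 3), (1, 0), (1, 1), (1, 2), (1, 3), (2, 0), (2, 1), (2, 2), (2, 3), (3, 0), (3, 1), (3, 2), (3, 3)]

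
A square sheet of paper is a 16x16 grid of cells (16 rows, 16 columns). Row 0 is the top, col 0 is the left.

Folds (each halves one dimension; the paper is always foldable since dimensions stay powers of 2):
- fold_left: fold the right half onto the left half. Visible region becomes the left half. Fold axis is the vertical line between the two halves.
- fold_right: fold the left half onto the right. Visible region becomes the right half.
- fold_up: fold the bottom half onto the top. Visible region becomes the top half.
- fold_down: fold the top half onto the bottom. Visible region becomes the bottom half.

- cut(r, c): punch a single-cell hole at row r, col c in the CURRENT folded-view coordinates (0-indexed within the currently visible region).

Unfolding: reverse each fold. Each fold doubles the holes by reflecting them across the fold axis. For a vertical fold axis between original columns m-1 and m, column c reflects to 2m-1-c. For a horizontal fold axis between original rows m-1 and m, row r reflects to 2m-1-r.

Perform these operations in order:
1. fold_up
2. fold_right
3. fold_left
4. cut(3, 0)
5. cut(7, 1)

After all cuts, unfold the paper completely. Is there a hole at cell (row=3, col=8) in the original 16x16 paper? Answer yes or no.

Answer: yes

Derivation:
Op 1 fold_up: fold axis h@8; visible region now rows[0,8) x cols[0,16) = 8x16
Op 2 fold_right: fold axis v@8; visible region now rows[0,8) x cols[8,16) = 8x8
Op 3 fold_left: fold axis v@12; visible region now rows[0,8) x cols[8,12) = 8x4
Op 4 cut(3, 0): punch at orig (3,8); cuts so far [(3, 8)]; region rows[0,8) x cols[8,12) = 8x4
Op 5 cut(7, 1): punch at orig (7,9); cuts so far [(3, 8), (7, 9)]; region rows[0,8) x cols[8,12) = 8x4
Unfold 1 (reflect across v@12): 4 holes -> [(3, 8), (3, 15), (7, 9), (7, 14)]
Unfold 2 (reflect across v@8): 8 holes -> [(3, 0), (3, 7), (3, 8), (3, 15), (7, 1), (7, 6), (7, 9), (7, 14)]
Unfold 3 (reflect across h@8): 16 holes -> [(3, 0), (3, 7), (3, 8), (3, 15), (7, 1), (7, 6), (7, 9), (7, 14), (8, 1), (8, 6), (8, 9), (8, 14), (12, 0), (12, 7), (12, 8), (12, 15)]
Holes: [(3, 0), (3, 7), (3, 8), (3, 15), (7, 1), (7, 6), (7, 9), (7, 14), (8, 1), (8, 6), (8, 9), (8, 14), (12, 0), (12, 7), (12, 8), (12, 15)]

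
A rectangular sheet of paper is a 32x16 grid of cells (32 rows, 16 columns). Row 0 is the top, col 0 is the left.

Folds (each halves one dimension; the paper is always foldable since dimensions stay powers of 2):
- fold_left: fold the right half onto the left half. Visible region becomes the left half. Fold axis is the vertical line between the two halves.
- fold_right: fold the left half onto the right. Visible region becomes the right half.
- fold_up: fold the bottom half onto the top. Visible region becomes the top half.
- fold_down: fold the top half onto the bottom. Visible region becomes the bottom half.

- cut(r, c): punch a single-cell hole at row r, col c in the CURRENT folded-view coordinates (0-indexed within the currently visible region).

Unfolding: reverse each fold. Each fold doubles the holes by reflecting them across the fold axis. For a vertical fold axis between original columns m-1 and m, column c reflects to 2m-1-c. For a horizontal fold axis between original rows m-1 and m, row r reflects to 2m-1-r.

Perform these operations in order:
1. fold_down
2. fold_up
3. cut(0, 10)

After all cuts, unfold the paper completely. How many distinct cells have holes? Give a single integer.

Op 1 fold_down: fold axis h@16; visible region now rows[16,32) x cols[0,16) = 16x16
Op 2 fold_up: fold axis h@24; visible region now rows[16,24) x cols[0,16) = 8x16
Op 3 cut(0, 10): punch at orig (16,10); cuts so far [(16, 10)]; region rows[16,24) x cols[0,16) = 8x16
Unfold 1 (reflect across h@24): 2 holes -> [(16, 10), (31, 10)]
Unfold 2 (reflect across h@16): 4 holes -> [(0, 10), (15, 10), (16, 10), (31, 10)]

Answer: 4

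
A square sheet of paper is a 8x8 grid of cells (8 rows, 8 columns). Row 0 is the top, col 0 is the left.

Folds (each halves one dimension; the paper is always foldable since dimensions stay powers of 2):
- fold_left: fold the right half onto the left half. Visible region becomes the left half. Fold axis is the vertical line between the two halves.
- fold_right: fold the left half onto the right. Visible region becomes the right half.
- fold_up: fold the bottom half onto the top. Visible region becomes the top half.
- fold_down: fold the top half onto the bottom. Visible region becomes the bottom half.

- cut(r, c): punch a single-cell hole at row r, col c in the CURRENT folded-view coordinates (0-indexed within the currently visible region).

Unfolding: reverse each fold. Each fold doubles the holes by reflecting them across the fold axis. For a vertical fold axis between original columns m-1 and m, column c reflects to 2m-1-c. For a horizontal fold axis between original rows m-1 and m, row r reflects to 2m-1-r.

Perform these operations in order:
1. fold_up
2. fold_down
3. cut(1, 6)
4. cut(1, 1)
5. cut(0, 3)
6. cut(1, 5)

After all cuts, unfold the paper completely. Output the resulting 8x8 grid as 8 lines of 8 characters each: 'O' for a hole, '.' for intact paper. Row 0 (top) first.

Op 1 fold_up: fold axis h@4; visible region now rows[0,4) x cols[0,8) = 4x8
Op 2 fold_down: fold axis h@2; visible region now rows[2,4) x cols[0,8) = 2x8
Op 3 cut(1, 6): punch at orig (3,6); cuts so far [(3, 6)]; region rows[2,4) x cols[0,8) = 2x8
Op 4 cut(1, 1): punch at orig (3,1); cuts so far [(3, 1), (3, 6)]; region rows[2,4) x cols[0,8) = 2x8
Op 5 cut(0, 3): punch at orig (2,3); cuts so far [(2, 3), (3, 1), (3, 6)]; region rows[2,4) x cols[0,8) = 2x8
Op 6 cut(1, 5): punch at orig (3,5); cuts so far [(2, 3), (3, 1), (3, 5), (3, 6)]; region rows[2,4) x cols[0,8) = 2x8
Unfold 1 (reflect across h@2): 8 holes -> [(0, 1), (0, 5), (0, 6), (1, 3), (2, 3), (3, 1), (3, 5), (3, 6)]
Unfold 2 (reflect across h@4): 16 holes -> [(0, 1), (0, 5), (0, 6), (1, 3), (2, 3), (3, 1), (3, 5), (3, 6), (4, 1), (4, 5), (4, 6), (5, 3), (6, 3), (7, 1), (7, 5), (7, 6)]

Answer: .O...OO.
...O....
...O....
.O...OO.
.O...OO.
...O....
...O....
.O...OO.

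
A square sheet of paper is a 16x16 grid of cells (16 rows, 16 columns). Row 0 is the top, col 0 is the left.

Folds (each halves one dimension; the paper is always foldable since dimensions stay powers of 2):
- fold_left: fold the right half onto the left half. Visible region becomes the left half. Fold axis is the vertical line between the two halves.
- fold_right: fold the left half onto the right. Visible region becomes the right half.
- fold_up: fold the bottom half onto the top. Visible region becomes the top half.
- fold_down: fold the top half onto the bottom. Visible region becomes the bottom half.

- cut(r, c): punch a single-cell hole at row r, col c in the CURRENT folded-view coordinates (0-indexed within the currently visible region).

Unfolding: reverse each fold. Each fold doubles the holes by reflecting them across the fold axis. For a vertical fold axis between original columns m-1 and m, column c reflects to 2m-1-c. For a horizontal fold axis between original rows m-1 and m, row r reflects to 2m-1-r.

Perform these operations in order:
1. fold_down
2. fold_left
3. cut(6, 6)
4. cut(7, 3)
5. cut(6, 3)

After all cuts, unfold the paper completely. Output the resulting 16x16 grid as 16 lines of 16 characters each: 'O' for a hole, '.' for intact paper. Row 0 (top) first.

Op 1 fold_down: fold axis h@8; visible region now rows[8,16) x cols[0,16) = 8x16
Op 2 fold_left: fold axis v@8; visible region now rows[8,16) x cols[0,8) = 8x8
Op 3 cut(6, 6): punch at orig (14,6); cuts so far [(14, 6)]; region rows[8,16) x cols[0,8) = 8x8
Op 4 cut(7, 3): punch at orig (15,3); cuts so far [(14, 6), (15, 3)]; region rows[8,16) x cols[0,8) = 8x8
Op 5 cut(6, 3): punch at orig (14,3); cuts so far [(14, 3), (14, 6), (15, 3)]; region rows[8,16) x cols[0,8) = 8x8
Unfold 1 (reflect across v@8): 6 holes -> [(14, 3), (14, 6), (14, 9), (14, 12), (15, 3), (15, 12)]
Unfold 2 (reflect across h@8): 12 holes -> [(0, 3), (0, 12), (1, 3), (1, 6), (1, 9), (1, 12), (14, 3), (14, 6), (14, 9), (14, 12), (15, 3), (15, 12)]

Answer: ...O........O...
...O..O..O..O...
................
................
................
................
................
................
................
................
................
................
................
................
...O..O..O..O...
...O........O...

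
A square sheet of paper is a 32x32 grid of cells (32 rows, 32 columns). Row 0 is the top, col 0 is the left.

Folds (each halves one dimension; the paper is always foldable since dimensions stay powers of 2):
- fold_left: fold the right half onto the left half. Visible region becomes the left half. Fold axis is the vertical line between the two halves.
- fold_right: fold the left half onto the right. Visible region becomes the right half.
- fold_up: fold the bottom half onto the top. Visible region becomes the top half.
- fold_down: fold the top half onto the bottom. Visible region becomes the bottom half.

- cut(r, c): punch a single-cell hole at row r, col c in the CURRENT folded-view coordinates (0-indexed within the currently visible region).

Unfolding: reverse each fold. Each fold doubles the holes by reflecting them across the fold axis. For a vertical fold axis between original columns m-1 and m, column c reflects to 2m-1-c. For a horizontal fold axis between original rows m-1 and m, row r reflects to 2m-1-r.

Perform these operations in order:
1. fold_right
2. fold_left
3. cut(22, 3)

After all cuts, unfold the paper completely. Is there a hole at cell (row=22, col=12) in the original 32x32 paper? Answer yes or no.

Op 1 fold_right: fold axis v@16; visible region now rows[0,32) x cols[16,32) = 32x16
Op 2 fold_left: fold axis v@24; visible region now rows[0,32) x cols[16,24) = 32x8
Op 3 cut(22, 3): punch at orig (22,19); cuts so far [(22, 19)]; region rows[0,32) x cols[16,24) = 32x8
Unfold 1 (reflect across v@24): 2 holes -> [(22, 19), (22, 28)]
Unfold 2 (reflect across v@16): 4 holes -> [(22, 3), (22, 12), (22, 19), (22, 28)]
Holes: [(22, 3), (22, 12), (22, 19), (22, 28)]

Answer: yes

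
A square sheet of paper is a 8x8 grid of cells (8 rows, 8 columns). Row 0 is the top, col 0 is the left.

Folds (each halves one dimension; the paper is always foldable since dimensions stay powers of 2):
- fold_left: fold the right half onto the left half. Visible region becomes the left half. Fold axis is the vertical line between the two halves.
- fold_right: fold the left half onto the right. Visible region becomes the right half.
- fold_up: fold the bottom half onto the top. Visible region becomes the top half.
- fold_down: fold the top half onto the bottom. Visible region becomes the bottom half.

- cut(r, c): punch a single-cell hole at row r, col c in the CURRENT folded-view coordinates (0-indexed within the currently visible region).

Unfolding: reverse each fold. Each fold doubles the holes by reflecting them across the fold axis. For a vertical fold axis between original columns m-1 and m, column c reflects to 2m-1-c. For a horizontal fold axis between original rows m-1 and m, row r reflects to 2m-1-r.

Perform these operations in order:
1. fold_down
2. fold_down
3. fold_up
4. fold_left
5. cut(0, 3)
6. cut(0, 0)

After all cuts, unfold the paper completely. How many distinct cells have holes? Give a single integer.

Op 1 fold_down: fold axis h@4; visible region now rows[4,8) x cols[0,8) = 4x8
Op 2 fold_down: fold axis h@6; visible region now rows[6,8) x cols[0,8) = 2x8
Op 3 fold_up: fold axis h@7; visible region now rows[6,7) x cols[0,8) = 1x8
Op 4 fold_left: fold axis v@4; visible region now rows[6,7) x cols[0,4) = 1x4
Op 5 cut(0, 3): punch at orig (6,3); cuts so far [(6, 3)]; region rows[6,7) x cols[0,4) = 1x4
Op 6 cut(0, 0): punch at orig (6,0); cuts so far [(6, 0), (6, 3)]; region rows[6,7) x cols[0,4) = 1x4
Unfold 1 (reflect across v@4): 4 holes -> [(6, 0), (6, 3), (6, 4), (6, 7)]
Unfold 2 (reflect across h@7): 8 holes -> [(6, 0), (6, 3), (6, 4), (6, 7), (7, 0), (7, 3), (7, 4), (7, 7)]
Unfold 3 (reflect across h@6): 16 holes -> [(4, 0), (4, 3), (4, 4), (4, 7), (5, 0), (5, 3), (5, 4), (5, 7), (6, 0), (6, 3), (6, 4), (6, 7), (7, 0), (7, 3), (7, 4), (7, 7)]
Unfold 4 (reflect across h@4): 32 holes -> [(0, 0), (0, 3), (0, 4), (0, 7), (1, 0), (1, 3), (1, 4), (1, 7), (2, 0), (2, 3), (2, 4), (2, 7), (3, 0), (3, 3), (3, 4), (3, 7), (4, 0), (4, 3), (4, 4), (4, 7), (5, 0), (5, 3), (5, 4), (5, 7), (6, 0), (6, 3), (6, 4), (6, 7), (7, 0), (7, 3), (7, 4), (7, 7)]

Answer: 32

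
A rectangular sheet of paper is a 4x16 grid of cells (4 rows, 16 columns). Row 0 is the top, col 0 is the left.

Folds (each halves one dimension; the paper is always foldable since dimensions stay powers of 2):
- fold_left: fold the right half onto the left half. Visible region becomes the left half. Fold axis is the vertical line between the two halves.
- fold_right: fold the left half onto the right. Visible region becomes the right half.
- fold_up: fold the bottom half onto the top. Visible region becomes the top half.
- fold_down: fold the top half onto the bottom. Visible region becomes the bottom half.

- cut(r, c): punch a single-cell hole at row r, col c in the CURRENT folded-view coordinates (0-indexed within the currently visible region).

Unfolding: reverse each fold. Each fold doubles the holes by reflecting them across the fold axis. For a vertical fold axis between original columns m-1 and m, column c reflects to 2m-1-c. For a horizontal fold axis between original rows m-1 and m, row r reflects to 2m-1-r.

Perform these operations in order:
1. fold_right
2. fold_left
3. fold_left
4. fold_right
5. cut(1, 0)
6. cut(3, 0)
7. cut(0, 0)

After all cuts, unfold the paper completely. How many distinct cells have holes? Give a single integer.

Op 1 fold_right: fold axis v@8; visible region now rows[0,4) x cols[8,16) = 4x8
Op 2 fold_left: fold axis v@12; visible region now rows[0,4) x cols[8,12) = 4x4
Op 3 fold_left: fold axis v@10; visible region now rows[0,4) x cols[8,10) = 4x2
Op 4 fold_right: fold axis v@9; visible region now rows[0,4) x cols[9,10) = 4x1
Op 5 cut(1, 0): punch at orig (1,9); cuts so far [(1, 9)]; region rows[0,4) x cols[9,10) = 4x1
Op 6 cut(3, 0): punch at orig (3,9); cuts so far [(1, 9), (3, 9)]; region rows[0,4) x cols[9,10) = 4x1
Op 7 cut(0, 0): punch at orig (0,9); cuts so far [(0, 9), (1, 9), (3, 9)]; region rows[0,4) x cols[9,10) = 4x1
Unfold 1 (reflect across v@9): 6 holes -> [(0, 8), (0, 9), (1, 8), (1, 9), (3, 8), (3, 9)]
Unfold 2 (reflect across v@10): 12 holes -> [(0, 8), (0, 9), (0, 10), (0, 11), (1, 8), (1, 9), (1, 10), (1, 11), (3, 8), (3, 9), (3, 10), (3, 11)]
Unfold 3 (reflect across v@12): 24 holes -> [(0, 8), (0, 9), (0, 10), (0, 11), (0, 12), (0, 13), (0, 14), (0, 15), (1, 8), (1, 9), (1, 10), (1, 11), (1, 12), (1, 13), (1, 14), (1, 15), (3, 8), (3, 9), (3, 10), (3, 11), (3, 12), (3, 13), (3, 14), (3, 15)]
Unfold 4 (reflect across v@8): 48 holes -> [(0, 0), (0, 1), (0, 2), (0, 3), (0, 4), (0, 5), (0, 6), (0, 7), (0, 8), (0, 9), (0, 10), (0, 11), (0, 12), (0, 13), (0, 14), (0, 15), (1, 0), (1, 1), (1, 2), (1, 3), (1, 4), (1, 5), (1, 6), (1, 7), (1, 8), (1, 9), (1, 10), (1, 11), (1, 12), (1, 13), (1, 14), (1, 15), (3, 0), (3, 1), (3, 2), (3, 3), (3, 4), (3, 5), (3, 6), (3, 7), (3, 8), (3, 9), (3, 10), (3, 11), (3, 12), (3, 13), (3, 14), (3, 15)]

Answer: 48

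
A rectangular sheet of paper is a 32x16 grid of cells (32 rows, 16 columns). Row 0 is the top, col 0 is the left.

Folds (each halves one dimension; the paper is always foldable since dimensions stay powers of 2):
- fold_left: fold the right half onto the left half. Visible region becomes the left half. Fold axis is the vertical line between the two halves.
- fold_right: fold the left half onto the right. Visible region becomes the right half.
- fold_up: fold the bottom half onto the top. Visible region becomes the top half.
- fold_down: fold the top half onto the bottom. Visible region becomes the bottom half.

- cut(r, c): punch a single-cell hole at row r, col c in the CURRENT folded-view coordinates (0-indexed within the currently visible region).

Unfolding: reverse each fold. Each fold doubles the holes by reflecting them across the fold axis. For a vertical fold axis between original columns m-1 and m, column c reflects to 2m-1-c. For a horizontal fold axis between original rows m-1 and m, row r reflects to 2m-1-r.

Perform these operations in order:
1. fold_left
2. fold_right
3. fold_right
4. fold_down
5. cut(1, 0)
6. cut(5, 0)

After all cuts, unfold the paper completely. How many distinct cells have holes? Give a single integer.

Op 1 fold_left: fold axis v@8; visible region now rows[0,32) x cols[0,8) = 32x8
Op 2 fold_right: fold axis v@4; visible region now rows[0,32) x cols[4,8) = 32x4
Op 3 fold_right: fold axis v@6; visible region now rows[0,32) x cols[6,8) = 32x2
Op 4 fold_down: fold axis h@16; visible region now rows[16,32) x cols[6,8) = 16x2
Op 5 cut(1, 0): punch at orig (17,6); cuts so far [(17, 6)]; region rows[16,32) x cols[6,8) = 16x2
Op 6 cut(5, 0): punch at orig (21,6); cuts so far [(17, 6), (21, 6)]; region rows[16,32) x cols[6,8) = 16x2
Unfold 1 (reflect across h@16): 4 holes -> [(10, 6), (14, 6), (17, 6), (21, 6)]
Unfold 2 (reflect across v@6): 8 holes -> [(10, 5), (10, 6), (14, 5), (14, 6), (17, 5), (17, 6), (21, 5), (21, 6)]
Unfold 3 (reflect across v@4): 16 holes -> [(10, 1), (10, 2), (10, 5), (10, 6), (14, 1), (14, 2), (14, 5), (14, 6), (17, 1), (17, 2), (17, 5), (17, 6), (21, 1), (21, 2), (21, 5), (21, 6)]
Unfold 4 (reflect across v@8): 32 holes -> [(10, 1), (10, 2), (10, 5), (10, 6), (10, 9), (10, 10), (10, 13), (10, 14), (14, 1), (14, 2), (14, 5), (14, 6), (14, 9), (14, 10), (14, 13), (14, 14), (17, 1), (17, 2), (17, 5), (17, 6), (17, 9), (17, 10), (17, 13), (17, 14), (21, 1), (21, 2), (21, 5), (21, 6), (21, 9), (21, 10), (21, 13), (21, 14)]

Answer: 32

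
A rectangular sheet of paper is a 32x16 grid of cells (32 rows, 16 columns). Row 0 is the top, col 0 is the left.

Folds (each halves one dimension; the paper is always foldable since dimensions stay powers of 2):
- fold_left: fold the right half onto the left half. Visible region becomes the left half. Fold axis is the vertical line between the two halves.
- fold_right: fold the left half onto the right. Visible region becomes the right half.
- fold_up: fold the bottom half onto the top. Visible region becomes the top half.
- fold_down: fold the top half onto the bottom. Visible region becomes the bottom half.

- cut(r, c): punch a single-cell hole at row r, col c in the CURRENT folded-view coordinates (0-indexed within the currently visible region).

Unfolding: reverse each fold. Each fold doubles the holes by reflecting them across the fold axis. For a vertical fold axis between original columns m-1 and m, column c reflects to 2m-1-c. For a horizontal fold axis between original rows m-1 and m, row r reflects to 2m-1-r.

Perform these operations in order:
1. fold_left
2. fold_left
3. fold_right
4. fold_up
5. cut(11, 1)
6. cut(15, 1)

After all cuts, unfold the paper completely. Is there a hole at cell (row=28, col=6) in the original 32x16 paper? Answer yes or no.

Op 1 fold_left: fold axis v@8; visible region now rows[0,32) x cols[0,8) = 32x8
Op 2 fold_left: fold axis v@4; visible region now rows[0,32) x cols[0,4) = 32x4
Op 3 fold_right: fold axis v@2; visible region now rows[0,32) x cols[2,4) = 32x2
Op 4 fold_up: fold axis h@16; visible region now rows[0,16) x cols[2,4) = 16x2
Op 5 cut(11, 1): punch at orig (11,3); cuts so far [(11, 3)]; region rows[0,16) x cols[2,4) = 16x2
Op 6 cut(15, 1): punch at orig (15,3); cuts so far [(11, 3), (15, 3)]; region rows[0,16) x cols[2,4) = 16x2
Unfold 1 (reflect across h@16): 4 holes -> [(11, 3), (15, 3), (16, 3), (20, 3)]
Unfold 2 (reflect across v@2): 8 holes -> [(11, 0), (11, 3), (15, 0), (15, 3), (16, 0), (16, 3), (20, 0), (20, 3)]
Unfold 3 (reflect across v@4): 16 holes -> [(11, 0), (11, 3), (11, 4), (11, 7), (15, 0), (15, 3), (15, 4), (15, 7), (16, 0), (16, 3), (16, 4), (16, 7), (20, 0), (20, 3), (20, 4), (20, 7)]
Unfold 4 (reflect across v@8): 32 holes -> [(11, 0), (11, 3), (11, 4), (11, 7), (11, 8), (11, 11), (11, 12), (11, 15), (15, 0), (15, 3), (15, 4), (15, 7), (15, 8), (15, 11), (15, 12), (15, 15), (16, 0), (16, 3), (16, 4), (16, 7), (16, 8), (16, 11), (16, 12), (16, 15), (20, 0), (20, 3), (20, 4), (20, 7), (20, 8), (20, 11), (20, 12), (20, 15)]
Holes: [(11, 0), (11, 3), (11, 4), (11, 7), (11, 8), (11, 11), (11, 12), (11, 15), (15, 0), (15, 3), (15, 4), (15, 7), (15, 8), (15, 11), (15, 12), (15, 15), (16, 0), (16, 3), (16, 4), (16, 7), (16, 8), (16, 11), (16, 12), (16, 15), (20, 0), (20, 3), (20, 4), (20, 7), (20, 8), (20, 11), (20, 12), (20, 15)]

Answer: no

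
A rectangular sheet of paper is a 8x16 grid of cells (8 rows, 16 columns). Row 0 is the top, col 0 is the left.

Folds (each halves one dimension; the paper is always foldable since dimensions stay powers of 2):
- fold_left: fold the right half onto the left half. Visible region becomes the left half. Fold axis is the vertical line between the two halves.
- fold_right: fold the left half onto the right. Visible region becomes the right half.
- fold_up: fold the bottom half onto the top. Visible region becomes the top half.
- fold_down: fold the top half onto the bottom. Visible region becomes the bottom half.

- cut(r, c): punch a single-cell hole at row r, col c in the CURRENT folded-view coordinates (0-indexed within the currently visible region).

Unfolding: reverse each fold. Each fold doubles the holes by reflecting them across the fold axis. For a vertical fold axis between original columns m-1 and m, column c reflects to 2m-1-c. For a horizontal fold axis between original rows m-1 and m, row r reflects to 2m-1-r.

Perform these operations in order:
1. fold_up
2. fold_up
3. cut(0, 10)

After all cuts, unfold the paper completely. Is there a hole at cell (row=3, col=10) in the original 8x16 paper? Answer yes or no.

Op 1 fold_up: fold axis h@4; visible region now rows[0,4) x cols[0,16) = 4x16
Op 2 fold_up: fold axis h@2; visible region now rows[0,2) x cols[0,16) = 2x16
Op 3 cut(0, 10): punch at orig (0,10); cuts so far [(0, 10)]; region rows[0,2) x cols[0,16) = 2x16
Unfold 1 (reflect across h@2): 2 holes -> [(0, 10), (3, 10)]
Unfold 2 (reflect across h@4): 4 holes -> [(0, 10), (3, 10), (4, 10), (7, 10)]
Holes: [(0, 10), (3, 10), (4, 10), (7, 10)]

Answer: yes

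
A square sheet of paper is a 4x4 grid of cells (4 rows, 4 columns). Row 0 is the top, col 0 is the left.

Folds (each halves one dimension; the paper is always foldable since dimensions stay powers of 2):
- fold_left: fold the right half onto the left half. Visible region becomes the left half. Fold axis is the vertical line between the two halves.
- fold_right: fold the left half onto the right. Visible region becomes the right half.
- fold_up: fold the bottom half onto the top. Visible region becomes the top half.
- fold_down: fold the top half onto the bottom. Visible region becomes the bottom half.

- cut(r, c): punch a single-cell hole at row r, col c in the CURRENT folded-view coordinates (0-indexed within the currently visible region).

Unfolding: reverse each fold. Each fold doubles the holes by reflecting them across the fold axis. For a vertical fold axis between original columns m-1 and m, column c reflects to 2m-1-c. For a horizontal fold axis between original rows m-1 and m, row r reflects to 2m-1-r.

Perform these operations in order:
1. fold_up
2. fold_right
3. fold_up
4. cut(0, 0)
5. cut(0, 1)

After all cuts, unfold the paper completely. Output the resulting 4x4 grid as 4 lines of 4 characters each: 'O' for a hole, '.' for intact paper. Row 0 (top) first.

Op 1 fold_up: fold axis h@2; visible region now rows[0,2) x cols[0,4) = 2x4
Op 2 fold_right: fold axis v@2; visible region now rows[0,2) x cols[2,4) = 2x2
Op 3 fold_up: fold axis h@1; visible region now rows[0,1) x cols[2,4) = 1x2
Op 4 cut(0, 0): punch at orig (0,2); cuts so far [(0, 2)]; region rows[0,1) x cols[2,4) = 1x2
Op 5 cut(0, 1): punch at orig (0,3); cuts so far [(0, 2), (0, 3)]; region rows[0,1) x cols[2,4) = 1x2
Unfold 1 (reflect across h@1): 4 holes -> [(0, 2), (0, 3), (1, 2), (1, 3)]
Unfold 2 (reflect across v@2): 8 holes -> [(0, 0), (0, 1), (0, 2), (0, 3), (1, 0), (1, 1), (1, 2), (1, 3)]
Unfold 3 (reflect across h@2): 16 holes -> [(0, 0), (0, 1), (0, 2), (0, 3), (1, 0), (1, 1), (1, 2), (1, 3), (2, 0), (2, 1), (2, 2), (2, 3), (3, 0), (3, 1), (3, 2), (3, 3)]

Answer: OOOO
OOOO
OOOO
OOOO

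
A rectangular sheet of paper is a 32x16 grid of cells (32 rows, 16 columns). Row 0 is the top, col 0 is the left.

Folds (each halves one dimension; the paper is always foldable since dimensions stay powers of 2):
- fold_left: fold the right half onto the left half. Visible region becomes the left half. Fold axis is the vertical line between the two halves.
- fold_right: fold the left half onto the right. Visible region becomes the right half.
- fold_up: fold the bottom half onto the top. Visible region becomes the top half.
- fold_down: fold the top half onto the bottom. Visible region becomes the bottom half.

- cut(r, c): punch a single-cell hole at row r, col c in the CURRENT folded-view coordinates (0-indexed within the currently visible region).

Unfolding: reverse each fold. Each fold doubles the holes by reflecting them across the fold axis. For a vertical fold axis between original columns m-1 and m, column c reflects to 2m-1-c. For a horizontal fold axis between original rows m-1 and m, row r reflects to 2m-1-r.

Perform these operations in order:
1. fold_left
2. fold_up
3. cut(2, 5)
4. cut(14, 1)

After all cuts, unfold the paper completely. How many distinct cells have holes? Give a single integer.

Op 1 fold_left: fold axis v@8; visible region now rows[0,32) x cols[0,8) = 32x8
Op 2 fold_up: fold axis h@16; visible region now rows[0,16) x cols[0,8) = 16x8
Op 3 cut(2, 5): punch at orig (2,5); cuts so far [(2, 5)]; region rows[0,16) x cols[0,8) = 16x8
Op 4 cut(14, 1): punch at orig (14,1); cuts so far [(2, 5), (14, 1)]; region rows[0,16) x cols[0,8) = 16x8
Unfold 1 (reflect across h@16): 4 holes -> [(2, 5), (14, 1), (17, 1), (29, 5)]
Unfold 2 (reflect across v@8): 8 holes -> [(2, 5), (2, 10), (14, 1), (14, 14), (17, 1), (17, 14), (29, 5), (29, 10)]

Answer: 8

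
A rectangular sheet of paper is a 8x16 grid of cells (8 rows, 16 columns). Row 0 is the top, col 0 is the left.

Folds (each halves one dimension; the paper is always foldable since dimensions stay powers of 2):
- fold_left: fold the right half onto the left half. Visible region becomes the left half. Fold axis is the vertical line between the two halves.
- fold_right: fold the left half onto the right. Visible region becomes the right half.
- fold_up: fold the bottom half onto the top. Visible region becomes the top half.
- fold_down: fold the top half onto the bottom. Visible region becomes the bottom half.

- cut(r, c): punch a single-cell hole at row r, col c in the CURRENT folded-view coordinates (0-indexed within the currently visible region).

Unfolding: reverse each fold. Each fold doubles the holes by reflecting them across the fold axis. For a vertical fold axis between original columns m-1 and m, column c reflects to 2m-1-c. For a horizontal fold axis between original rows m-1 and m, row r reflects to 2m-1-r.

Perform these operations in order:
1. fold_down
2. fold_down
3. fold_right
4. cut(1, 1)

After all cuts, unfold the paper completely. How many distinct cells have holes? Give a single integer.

Op 1 fold_down: fold axis h@4; visible region now rows[4,8) x cols[0,16) = 4x16
Op 2 fold_down: fold axis h@6; visible region now rows[6,8) x cols[0,16) = 2x16
Op 3 fold_right: fold axis v@8; visible region now rows[6,8) x cols[8,16) = 2x8
Op 4 cut(1, 1): punch at orig (7,9); cuts so far [(7, 9)]; region rows[6,8) x cols[8,16) = 2x8
Unfold 1 (reflect across v@8): 2 holes -> [(7, 6), (7, 9)]
Unfold 2 (reflect across h@6): 4 holes -> [(4, 6), (4, 9), (7, 6), (7, 9)]
Unfold 3 (reflect across h@4): 8 holes -> [(0, 6), (0, 9), (3, 6), (3, 9), (4, 6), (4, 9), (7, 6), (7, 9)]

Answer: 8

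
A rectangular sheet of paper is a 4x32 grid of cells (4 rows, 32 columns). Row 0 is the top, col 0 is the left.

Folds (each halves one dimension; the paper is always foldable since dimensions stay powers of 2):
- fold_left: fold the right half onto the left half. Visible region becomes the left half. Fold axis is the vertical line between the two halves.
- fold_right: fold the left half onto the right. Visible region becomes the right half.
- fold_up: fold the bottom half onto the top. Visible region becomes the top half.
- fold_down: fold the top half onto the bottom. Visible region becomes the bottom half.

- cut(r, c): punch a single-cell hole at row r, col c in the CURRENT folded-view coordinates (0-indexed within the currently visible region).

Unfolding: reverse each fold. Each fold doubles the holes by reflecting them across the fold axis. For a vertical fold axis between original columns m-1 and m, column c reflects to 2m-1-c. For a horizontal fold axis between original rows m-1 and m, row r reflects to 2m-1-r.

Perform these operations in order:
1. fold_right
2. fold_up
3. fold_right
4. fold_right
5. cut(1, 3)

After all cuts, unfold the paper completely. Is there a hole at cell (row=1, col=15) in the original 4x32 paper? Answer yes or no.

Op 1 fold_right: fold axis v@16; visible region now rows[0,4) x cols[16,32) = 4x16
Op 2 fold_up: fold axis h@2; visible region now rows[0,2) x cols[16,32) = 2x16
Op 3 fold_right: fold axis v@24; visible region now rows[0,2) x cols[24,32) = 2x8
Op 4 fold_right: fold axis v@28; visible region now rows[0,2) x cols[28,32) = 2x4
Op 5 cut(1, 3): punch at orig (1,31); cuts so far [(1, 31)]; region rows[0,2) x cols[28,32) = 2x4
Unfold 1 (reflect across v@28): 2 holes -> [(1, 24), (1, 31)]
Unfold 2 (reflect across v@24): 4 holes -> [(1, 16), (1, 23), (1, 24), (1, 31)]
Unfold 3 (reflect across h@2): 8 holes -> [(1, 16), (1, 23), (1, 24), (1, 31), (2, 16), (2, 23), (2, 24), (2, 31)]
Unfold 4 (reflect across v@16): 16 holes -> [(1, 0), (1, 7), (1, 8), (1, 15), (1, 16), (1, 23), (1, 24), (1, 31), (2, 0), (2, 7), (2, 8), (2, 15), (2, 16), (2, 23), (2, 24), (2, 31)]
Holes: [(1, 0), (1, 7), (1, 8), (1, 15), (1, 16), (1, 23), (1, 24), (1, 31), (2, 0), (2, 7), (2, 8), (2, 15), (2, 16), (2, 23), (2, 24), (2, 31)]

Answer: yes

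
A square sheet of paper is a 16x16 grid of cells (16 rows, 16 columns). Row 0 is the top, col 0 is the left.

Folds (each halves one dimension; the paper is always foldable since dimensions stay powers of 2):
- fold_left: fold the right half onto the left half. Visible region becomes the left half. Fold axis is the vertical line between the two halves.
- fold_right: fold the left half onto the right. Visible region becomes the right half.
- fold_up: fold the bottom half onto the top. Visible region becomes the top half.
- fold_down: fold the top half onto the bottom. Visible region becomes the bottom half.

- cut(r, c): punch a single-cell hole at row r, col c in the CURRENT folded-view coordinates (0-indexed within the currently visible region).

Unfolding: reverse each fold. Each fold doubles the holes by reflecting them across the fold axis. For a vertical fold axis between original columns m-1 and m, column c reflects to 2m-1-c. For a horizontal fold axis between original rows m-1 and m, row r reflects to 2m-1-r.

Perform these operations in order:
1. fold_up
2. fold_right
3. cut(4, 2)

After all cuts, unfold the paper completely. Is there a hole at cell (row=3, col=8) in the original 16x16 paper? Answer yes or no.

Op 1 fold_up: fold axis h@8; visible region now rows[0,8) x cols[0,16) = 8x16
Op 2 fold_right: fold axis v@8; visible region now rows[0,8) x cols[8,16) = 8x8
Op 3 cut(4, 2): punch at orig (4,10); cuts so far [(4, 10)]; region rows[0,8) x cols[8,16) = 8x8
Unfold 1 (reflect across v@8): 2 holes -> [(4, 5), (4, 10)]
Unfold 2 (reflect across h@8): 4 holes -> [(4, 5), (4, 10), (11, 5), (11, 10)]
Holes: [(4, 5), (4, 10), (11, 5), (11, 10)]

Answer: no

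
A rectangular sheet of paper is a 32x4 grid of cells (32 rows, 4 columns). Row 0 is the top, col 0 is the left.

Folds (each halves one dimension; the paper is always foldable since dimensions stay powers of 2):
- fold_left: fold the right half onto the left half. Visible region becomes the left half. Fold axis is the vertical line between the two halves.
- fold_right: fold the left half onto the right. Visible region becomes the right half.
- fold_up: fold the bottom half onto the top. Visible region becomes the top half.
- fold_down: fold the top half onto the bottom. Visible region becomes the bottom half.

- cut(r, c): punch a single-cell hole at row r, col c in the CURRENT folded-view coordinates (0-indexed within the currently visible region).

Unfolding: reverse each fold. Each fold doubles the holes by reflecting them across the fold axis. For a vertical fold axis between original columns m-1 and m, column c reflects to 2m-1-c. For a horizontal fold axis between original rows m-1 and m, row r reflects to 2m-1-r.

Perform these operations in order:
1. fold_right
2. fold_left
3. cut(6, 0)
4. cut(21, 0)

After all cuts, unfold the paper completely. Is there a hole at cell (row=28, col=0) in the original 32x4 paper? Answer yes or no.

Answer: no

Derivation:
Op 1 fold_right: fold axis v@2; visible region now rows[0,32) x cols[2,4) = 32x2
Op 2 fold_left: fold axis v@3; visible region now rows[0,32) x cols[2,3) = 32x1
Op 3 cut(6, 0): punch at orig (6,2); cuts so far [(6, 2)]; region rows[0,32) x cols[2,3) = 32x1
Op 4 cut(21, 0): punch at orig (21,2); cuts so far [(6, 2), (21, 2)]; region rows[0,32) x cols[2,3) = 32x1
Unfold 1 (reflect across v@3): 4 holes -> [(6, 2), (6, 3), (21, 2), (21, 3)]
Unfold 2 (reflect across v@2): 8 holes -> [(6, 0), (6, 1), (6, 2), (6, 3), (21, 0), (21, 1), (21, 2), (21, 3)]
Holes: [(6, 0), (6, 1), (6, 2), (6, 3), (21, 0), (21, 1), (21, 2), (21, 3)]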